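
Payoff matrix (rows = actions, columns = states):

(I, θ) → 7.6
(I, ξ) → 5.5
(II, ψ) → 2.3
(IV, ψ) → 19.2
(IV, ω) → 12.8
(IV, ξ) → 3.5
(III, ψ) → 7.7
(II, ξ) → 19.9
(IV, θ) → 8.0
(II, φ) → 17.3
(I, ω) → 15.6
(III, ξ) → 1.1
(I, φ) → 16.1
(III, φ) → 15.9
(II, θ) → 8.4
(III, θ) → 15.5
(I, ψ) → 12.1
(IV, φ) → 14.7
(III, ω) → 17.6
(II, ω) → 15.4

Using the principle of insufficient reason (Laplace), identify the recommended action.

II

Row averages: I=11.38, II=12.66, III=11.56, IV=11.64
Highest average = 12.66 → II.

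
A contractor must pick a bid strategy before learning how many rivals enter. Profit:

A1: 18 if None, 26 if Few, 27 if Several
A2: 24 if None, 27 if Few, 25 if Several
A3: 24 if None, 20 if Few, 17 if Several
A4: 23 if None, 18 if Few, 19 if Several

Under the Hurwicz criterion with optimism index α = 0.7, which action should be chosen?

A2

A1: 0.7·27 + 0.3·18 = 24.3
A2: 0.7·27 + 0.3·24 = 26.1
A3: 0.7·24 + 0.3·17 = 21.9
A4: 0.7·23 + 0.3·18 = 21.5
Highest Hurwicz score = 26.1 → A2.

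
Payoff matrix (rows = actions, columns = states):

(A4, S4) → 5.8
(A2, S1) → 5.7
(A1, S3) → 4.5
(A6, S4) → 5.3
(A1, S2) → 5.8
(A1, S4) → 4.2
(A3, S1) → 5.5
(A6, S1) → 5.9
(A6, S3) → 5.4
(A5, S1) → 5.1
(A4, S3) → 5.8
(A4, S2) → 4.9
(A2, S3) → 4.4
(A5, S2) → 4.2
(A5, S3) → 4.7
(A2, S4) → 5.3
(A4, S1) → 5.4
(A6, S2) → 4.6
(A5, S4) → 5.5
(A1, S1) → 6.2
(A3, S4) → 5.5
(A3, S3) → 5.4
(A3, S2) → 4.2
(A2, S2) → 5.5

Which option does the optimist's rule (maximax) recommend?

Row maxima: A1=6.2, A2=5.7, A3=5.5, A4=5.8, A5=5.5, A6=5.9
Best best-case = 6.2 → A1.

A1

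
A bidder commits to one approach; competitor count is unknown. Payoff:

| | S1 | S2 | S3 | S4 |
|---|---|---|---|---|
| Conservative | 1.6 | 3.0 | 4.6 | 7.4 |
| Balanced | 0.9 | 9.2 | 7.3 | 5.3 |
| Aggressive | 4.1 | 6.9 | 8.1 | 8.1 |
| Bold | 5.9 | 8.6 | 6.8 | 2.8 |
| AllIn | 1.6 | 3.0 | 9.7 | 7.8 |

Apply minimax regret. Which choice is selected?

Aggressive

Column bests: S1=5.9, S2=9.2, S3=9.7, S4=8.1.
Conservative regrets: 4.3, 6.2, 5.1, 0.7 → max 6.2
Balanced regrets: 5.0, 0.0, 2.4, 2.8 → max 5.0
Aggressive regrets: 1.8, 2.3, 1.6, 0.0 → max 2.3
Bold regrets: 0.0, 0.6, 2.9, 5.3 → max 5.3
AllIn regrets: 4.3, 6.2, 0.0, 0.3 → max 6.2
Smallest max regret = 2.3 → Aggressive.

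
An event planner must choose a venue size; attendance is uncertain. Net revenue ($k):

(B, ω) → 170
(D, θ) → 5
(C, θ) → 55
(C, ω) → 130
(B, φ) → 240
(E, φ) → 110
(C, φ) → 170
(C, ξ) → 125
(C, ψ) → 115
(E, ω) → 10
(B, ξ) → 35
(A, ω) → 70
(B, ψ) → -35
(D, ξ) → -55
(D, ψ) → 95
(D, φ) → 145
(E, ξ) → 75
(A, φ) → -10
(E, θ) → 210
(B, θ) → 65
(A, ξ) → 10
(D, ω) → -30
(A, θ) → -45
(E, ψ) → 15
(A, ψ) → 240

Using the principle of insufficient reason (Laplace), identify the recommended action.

Row averages: A=53, B=95, C=119, D=32, E=84
Highest average = 119 → C.

C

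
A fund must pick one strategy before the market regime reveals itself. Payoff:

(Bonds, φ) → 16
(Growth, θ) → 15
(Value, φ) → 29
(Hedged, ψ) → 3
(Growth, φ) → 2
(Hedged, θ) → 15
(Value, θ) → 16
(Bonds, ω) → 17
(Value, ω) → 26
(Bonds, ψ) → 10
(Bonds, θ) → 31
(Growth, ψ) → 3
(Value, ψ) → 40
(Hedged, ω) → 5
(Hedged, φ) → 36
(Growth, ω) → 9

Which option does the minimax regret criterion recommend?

Column bests: θ=31, φ=36, ψ=40, ω=26.
Hedged regrets: 16, 0, 37, 21 → max 37
Value regrets: 15, 7, 0, 0 → max 15
Bonds regrets: 0, 20, 30, 9 → max 30
Growth regrets: 16, 34, 37, 17 → max 37
Smallest max regret = 15 → Value.

Value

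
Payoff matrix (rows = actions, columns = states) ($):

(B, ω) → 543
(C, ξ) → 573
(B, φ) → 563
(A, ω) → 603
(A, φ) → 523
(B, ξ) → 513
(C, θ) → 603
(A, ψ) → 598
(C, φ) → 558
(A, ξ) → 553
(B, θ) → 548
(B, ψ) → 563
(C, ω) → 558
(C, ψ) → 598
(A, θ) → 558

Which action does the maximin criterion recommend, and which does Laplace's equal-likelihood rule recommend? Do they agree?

maximin → C; laplace → C (agree)

Row minima: A=523, B=513, C=558
Best worst-case = 558 → C.
Row averages: A=567, B=546, C=578
Highest average = 578 → C.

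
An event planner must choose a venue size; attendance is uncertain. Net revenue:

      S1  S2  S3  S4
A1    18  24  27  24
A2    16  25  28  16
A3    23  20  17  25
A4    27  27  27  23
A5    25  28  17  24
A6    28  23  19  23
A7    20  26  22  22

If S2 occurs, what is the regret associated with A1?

Best payoff under S2 is 28.
Regret = 28 − 24 = 4.

4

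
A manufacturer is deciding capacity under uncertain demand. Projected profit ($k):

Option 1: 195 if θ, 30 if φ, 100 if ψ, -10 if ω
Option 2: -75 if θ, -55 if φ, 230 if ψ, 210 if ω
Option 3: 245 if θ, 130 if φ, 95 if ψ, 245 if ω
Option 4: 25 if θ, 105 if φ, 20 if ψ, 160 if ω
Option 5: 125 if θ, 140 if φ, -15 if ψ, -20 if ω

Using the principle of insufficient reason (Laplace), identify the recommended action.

Option 3

Row averages: Option 1=78.75, Option 2=77.5, Option 3=178.75, Option 4=77.5, Option 5=57.5
Highest average = 178.75 → Option 3.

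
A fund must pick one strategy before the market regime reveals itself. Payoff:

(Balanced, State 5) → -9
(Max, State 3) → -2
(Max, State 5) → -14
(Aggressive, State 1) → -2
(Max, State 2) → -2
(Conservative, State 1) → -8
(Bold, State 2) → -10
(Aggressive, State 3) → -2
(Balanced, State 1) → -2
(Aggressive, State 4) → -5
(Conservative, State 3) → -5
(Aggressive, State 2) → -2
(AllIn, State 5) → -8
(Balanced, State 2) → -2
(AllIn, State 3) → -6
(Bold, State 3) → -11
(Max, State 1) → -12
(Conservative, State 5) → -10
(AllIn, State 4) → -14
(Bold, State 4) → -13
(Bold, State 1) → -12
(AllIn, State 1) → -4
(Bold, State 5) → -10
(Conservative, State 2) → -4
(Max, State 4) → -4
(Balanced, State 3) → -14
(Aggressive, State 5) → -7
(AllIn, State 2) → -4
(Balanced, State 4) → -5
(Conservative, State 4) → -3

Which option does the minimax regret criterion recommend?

Aggressive

Column bests: State 1=-2, State 2=-2, State 3=-2, State 4=-3, State 5=-7.
Conservative regrets: 6, 2, 3, 0, 3 → max 6
Balanced regrets: 0, 0, 12, 2, 2 → max 12
Aggressive regrets: 0, 0, 0, 2, 0 → max 2
Bold regrets: 10, 8, 9, 10, 3 → max 10
AllIn regrets: 2, 2, 4, 11, 1 → max 11
Max regrets: 10, 0, 0, 1, 7 → max 10
Smallest max regret = 2 → Aggressive.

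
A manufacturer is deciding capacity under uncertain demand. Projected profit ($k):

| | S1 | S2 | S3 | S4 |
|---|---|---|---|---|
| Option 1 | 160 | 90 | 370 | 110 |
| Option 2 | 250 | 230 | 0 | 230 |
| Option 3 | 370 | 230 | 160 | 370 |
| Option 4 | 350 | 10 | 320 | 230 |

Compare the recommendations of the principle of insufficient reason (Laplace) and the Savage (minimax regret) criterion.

Row averages: Option 1=182.5, Option 2=177.5, Option 3=282.5, Option 4=227.5
Highest average = 282.5 → Option 3.
Column bests: S1=370, S2=230, S3=370, S4=370.
Option 1 regrets: 210, 140, 0, 260 → max 260
Option 2 regrets: 120, 0, 370, 140 → max 370
Option 3 regrets: 0, 0, 210, 0 → max 210
Option 4 regrets: 20, 220, 50, 140 → max 220
Smallest max regret = 210 → Option 3.

laplace → Option 3; minimax regret → Option 3 (agree)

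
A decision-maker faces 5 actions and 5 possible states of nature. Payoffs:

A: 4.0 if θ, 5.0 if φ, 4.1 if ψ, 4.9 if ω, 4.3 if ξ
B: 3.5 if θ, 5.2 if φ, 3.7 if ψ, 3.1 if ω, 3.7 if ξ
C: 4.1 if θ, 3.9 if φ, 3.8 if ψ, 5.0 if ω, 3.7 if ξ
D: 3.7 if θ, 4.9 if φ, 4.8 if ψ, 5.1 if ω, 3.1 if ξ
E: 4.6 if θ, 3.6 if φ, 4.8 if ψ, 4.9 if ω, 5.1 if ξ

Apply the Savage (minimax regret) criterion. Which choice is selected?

Column bests: θ=4.6, φ=5.2, ψ=4.8, ω=5.1, ξ=5.1.
A regrets: 0.6, 0.2, 0.7, 0.2, 0.8 → max 0.8
B regrets: 1.1, 0.0, 1.1, 2.0, 1.4 → max 2.0
C regrets: 0.5, 1.3, 1.0, 0.1, 1.4 → max 1.4
D regrets: 0.9, 0.3, 0.0, 0.0, 2.0 → max 2.0
E regrets: 0.0, 1.6, 0.0, 0.2, 0.0 → max 1.6
Smallest max regret = 0.8 → A.

A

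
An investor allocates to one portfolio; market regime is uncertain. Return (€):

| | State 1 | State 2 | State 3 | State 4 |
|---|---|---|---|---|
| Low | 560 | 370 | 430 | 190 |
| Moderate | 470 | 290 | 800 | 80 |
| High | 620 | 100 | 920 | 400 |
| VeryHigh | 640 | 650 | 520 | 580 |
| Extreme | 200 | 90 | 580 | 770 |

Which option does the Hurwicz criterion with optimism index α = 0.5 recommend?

Low: 0.5·560 + 0.5·190 = 375
Moderate: 0.5·800 + 0.5·80 = 440
High: 0.5·920 + 0.5·100 = 510
VeryHigh: 0.5·650 + 0.5·520 = 585
Extreme: 0.5·770 + 0.5·90 = 430
Highest Hurwicz score = 585 → VeryHigh.

VeryHigh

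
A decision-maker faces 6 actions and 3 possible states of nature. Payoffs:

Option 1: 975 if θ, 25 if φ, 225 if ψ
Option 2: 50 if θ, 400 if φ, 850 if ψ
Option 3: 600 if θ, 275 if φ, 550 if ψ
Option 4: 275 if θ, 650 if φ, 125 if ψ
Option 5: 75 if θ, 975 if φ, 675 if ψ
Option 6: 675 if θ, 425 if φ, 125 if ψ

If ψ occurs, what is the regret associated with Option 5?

175

Best payoff under ψ is 850.
Regret = 850 − 675 = 175.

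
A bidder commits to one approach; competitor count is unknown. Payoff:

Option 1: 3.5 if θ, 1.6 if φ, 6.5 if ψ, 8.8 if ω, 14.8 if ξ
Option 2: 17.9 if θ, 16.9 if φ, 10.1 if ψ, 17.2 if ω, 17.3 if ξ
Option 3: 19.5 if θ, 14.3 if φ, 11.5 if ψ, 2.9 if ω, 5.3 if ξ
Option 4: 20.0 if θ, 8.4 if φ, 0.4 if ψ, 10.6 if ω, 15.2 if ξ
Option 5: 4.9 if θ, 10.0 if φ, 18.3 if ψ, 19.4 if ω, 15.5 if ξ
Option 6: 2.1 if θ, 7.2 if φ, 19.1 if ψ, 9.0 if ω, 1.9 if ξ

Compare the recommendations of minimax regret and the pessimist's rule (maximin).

minimax regret → Option 2; maximin → Option 2 (agree)

Column bests: θ=20.0, φ=16.9, ψ=19.1, ω=19.4, ξ=17.3.
Option 1 regrets: 16.5, 15.3, 12.6, 10.6, 2.5 → max 16.5
Option 2 regrets: 2.1, 0.0, 9.0, 2.2, 0.0 → max 9.0
Option 3 regrets: 0.5, 2.6, 7.6, 16.5, 12.0 → max 16.5
Option 4 regrets: 0.0, 8.5, 18.7, 8.8, 2.1 → max 18.7
Option 5 regrets: 15.1, 6.9, 0.8, 0.0, 1.8 → max 15.1
Option 6 regrets: 17.9, 9.7, 0.0, 10.4, 15.4 → max 17.9
Smallest max regret = 9.0 → Option 2.
Row minima: Option 1=1.6, Option 2=10.1, Option 3=2.9, Option 4=0.4, Option 5=4.9, Option 6=1.9
Best worst-case = 10.1 → Option 2.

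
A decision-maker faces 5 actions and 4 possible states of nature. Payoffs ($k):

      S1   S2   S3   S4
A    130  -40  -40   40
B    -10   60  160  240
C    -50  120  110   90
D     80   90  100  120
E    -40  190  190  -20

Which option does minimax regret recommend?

D

Column bests: S1=130, S2=190, S3=190, S4=240.
A regrets: 0, 230, 230, 200 → max 230
B regrets: 140, 130, 30, 0 → max 140
C regrets: 180, 70, 80, 150 → max 180
D regrets: 50, 100, 90, 120 → max 120
E regrets: 170, 0, 0, 260 → max 260
Smallest max regret = 120 → D.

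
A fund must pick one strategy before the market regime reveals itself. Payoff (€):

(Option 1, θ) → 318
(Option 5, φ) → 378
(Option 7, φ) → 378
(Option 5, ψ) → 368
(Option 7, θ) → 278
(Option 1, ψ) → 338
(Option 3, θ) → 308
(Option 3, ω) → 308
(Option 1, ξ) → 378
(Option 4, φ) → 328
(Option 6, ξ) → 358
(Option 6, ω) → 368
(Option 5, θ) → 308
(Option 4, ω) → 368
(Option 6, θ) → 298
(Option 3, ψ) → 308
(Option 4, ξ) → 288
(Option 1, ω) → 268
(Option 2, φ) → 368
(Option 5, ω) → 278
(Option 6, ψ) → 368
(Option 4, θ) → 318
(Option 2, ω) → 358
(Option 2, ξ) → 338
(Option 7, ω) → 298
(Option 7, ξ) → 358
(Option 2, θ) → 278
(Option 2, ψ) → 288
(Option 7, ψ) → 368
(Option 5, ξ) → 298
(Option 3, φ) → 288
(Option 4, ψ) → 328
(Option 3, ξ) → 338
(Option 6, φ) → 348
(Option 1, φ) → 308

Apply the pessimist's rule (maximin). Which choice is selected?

Option 6

Row minima: Option 1=268, Option 2=278, Option 3=288, Option 4=288, Option 5=278, Option 6=298, Option 7=278
Best worst-case = 298 → Option 6.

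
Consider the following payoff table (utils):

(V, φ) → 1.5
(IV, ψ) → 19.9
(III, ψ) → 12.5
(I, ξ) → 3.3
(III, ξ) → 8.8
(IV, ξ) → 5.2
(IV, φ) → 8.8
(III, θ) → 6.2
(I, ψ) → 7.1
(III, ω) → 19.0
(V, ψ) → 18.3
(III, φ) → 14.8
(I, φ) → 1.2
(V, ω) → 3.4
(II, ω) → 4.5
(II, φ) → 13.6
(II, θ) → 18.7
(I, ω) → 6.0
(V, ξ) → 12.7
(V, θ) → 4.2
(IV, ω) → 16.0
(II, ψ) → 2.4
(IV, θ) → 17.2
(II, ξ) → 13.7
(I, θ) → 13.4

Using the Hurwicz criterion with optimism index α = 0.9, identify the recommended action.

IV

I: 0.9·13.4 + 0.1·1.2 = 12.18
II: 0.9·18.7 + 0.1·2.4 = 17.07
III: 0.9·19.0 + 0.1·6.2 = 17.72
IV: 0.9·19.9 + 0.1·5.2 = 18.43
V: 0.9·18.3 + 0.1·1.5 = 16.62
Highest Hurwicz score = 18.43 → IV.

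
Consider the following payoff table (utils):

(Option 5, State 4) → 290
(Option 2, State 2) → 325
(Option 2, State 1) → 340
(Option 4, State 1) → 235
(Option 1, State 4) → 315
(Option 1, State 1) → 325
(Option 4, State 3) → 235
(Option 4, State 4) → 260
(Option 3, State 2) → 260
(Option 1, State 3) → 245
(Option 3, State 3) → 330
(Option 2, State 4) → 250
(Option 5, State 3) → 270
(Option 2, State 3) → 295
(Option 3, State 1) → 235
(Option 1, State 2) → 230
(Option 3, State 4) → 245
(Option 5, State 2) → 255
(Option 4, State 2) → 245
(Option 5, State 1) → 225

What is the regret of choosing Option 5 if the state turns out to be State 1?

115

Best payoff under State 1 is 340.
Regret = 340 − 225 = 115.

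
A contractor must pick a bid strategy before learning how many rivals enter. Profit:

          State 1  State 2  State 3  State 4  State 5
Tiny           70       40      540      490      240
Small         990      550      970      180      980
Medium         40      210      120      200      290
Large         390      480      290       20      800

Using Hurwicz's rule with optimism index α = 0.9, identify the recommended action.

Tiny: 0.9·540 + 0.1·40 = 490
Small: 0.9·990 + 0.1·180 = 909
Medium: 0.9·290 + 0.1·40 = 265
Large: 0.9·800 + 0.1·20 = 722
Highest Hurwicz score = 909 → Small.

Small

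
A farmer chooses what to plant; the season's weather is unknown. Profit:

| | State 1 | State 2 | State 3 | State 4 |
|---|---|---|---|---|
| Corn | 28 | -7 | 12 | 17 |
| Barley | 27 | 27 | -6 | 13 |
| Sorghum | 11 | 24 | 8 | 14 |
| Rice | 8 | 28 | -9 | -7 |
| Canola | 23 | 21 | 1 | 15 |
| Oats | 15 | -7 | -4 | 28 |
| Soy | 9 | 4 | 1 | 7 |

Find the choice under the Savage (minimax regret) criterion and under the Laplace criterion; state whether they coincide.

minimax regret → Canola; laplace → Barley (disagree)

Column bests: State 1=28, State 2=28, State 3=12, State 4=28.
Corn regrets: 0, 35, 0, 11 → max 35
Barley regrets: 1, 1, 18, 15 → max 18
Sorghum regrets: 17, 4, 4, 14 → max 17
Rice regrets: 20, 0, 21, 35 → max 35
Canola regrets: 5, 7, 11, 13 → max 13
Oats regrets: 13, 35, 16, 0 → max 35
Soy regrets: 19, 24, 11, 21 → max 24
Smallest max regret = 13 → Canola.
Row averages: Corn=12.5, Barley=15.25, Sorghum=14.25, Rice=5, Canola=15, Oats=8, Soy=5.25
Highest average = 15.25 → Barley.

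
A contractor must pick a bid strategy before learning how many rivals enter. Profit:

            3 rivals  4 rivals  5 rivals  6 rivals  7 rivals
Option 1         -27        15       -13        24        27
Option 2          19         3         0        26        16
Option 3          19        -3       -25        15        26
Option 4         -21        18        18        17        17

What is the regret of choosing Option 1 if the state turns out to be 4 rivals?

Best payoff under 4 rivals is 18.
Regret = 18 − 15 = 3.

3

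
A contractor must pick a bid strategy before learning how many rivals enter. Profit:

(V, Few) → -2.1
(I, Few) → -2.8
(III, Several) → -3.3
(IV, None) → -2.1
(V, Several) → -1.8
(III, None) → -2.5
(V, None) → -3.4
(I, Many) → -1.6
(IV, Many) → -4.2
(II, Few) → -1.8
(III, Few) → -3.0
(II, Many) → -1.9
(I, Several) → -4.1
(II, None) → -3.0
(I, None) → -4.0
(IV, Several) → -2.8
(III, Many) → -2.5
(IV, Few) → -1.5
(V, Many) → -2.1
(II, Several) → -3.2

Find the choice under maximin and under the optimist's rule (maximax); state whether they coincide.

Row minima: I=-4.1, II=-3.2, III=-3.3, IV=-4.2, V=-3.4
Best worst-case = -3.2 → II.
Row maxima: I=-1.6, II=-1.8, III=-2.5, IV=-1.5, V=-1.8
Best best-case = -1.5 → IV.

maximin → II; maximax → IV (disagree)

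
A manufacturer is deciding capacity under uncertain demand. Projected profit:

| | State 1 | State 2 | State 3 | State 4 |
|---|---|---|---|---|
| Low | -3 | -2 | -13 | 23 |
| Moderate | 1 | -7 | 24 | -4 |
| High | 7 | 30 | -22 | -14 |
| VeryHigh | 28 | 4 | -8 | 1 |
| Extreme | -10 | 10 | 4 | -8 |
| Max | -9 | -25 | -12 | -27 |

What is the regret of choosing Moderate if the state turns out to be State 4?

27

Best payoff under State 4 is 23.
Regret = 23 − (-4) = 27.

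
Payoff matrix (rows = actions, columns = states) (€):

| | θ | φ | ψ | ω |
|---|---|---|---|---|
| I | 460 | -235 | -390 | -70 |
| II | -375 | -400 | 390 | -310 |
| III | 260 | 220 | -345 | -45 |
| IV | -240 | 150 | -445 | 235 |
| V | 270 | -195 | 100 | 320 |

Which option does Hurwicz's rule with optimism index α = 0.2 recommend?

I: 0.2·460 + 0.8·(-390) = -220
II: 0.2·390 + 0.8·(-400) = -242
III: 0.2·260 + 0.8·(-345) = -224
IV: 0.2·235 + 0.8·(-445) = -309
V: 0.2·320 + 0.8·(-195) = -92
Highest Hurwicz score = -92 → V.

V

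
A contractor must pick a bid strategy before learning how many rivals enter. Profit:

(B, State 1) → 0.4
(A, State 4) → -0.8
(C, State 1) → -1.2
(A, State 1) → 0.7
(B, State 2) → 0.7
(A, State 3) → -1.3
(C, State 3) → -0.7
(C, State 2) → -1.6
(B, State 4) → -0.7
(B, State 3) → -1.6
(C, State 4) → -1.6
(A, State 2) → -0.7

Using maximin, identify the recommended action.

A

Row minima: A=-1.3, B=-1.6, C=-1.6
Best worst-case = -1.3 → A.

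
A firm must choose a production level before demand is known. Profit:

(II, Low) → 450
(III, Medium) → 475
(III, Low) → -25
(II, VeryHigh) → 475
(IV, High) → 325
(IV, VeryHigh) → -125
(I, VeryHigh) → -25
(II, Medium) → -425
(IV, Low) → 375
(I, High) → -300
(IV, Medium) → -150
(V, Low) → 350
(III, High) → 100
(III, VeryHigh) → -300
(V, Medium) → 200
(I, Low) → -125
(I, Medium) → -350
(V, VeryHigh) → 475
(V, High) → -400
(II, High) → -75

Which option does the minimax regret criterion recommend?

IV

Column bests: Low=450, Medium=475, High=325, VeryHigh=475.
I regrets: 575, 825, 625, 500 → max 825
II regrets: 0, 900, 400, 0 → max 900
III regrets: 475, 0, 225, 775 → max 775
IV regrets: 75, 625, 0, 600 → max 625
V regrets: 100, 275, 725, 0 → max 725
Smallest max regret = 625 → IV.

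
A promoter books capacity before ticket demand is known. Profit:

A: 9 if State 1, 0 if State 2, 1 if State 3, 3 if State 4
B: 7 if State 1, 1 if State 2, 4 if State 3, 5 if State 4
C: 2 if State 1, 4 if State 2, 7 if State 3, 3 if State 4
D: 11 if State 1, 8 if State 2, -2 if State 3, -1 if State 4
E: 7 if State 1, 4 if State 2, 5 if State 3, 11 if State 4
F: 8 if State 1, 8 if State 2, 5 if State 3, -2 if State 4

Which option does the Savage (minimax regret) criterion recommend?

E

Column bests: State 1=11, State 2=8, State 3=7, State 4=11.
A regrets: 2, 8, 6, 8 → max 8
B regrets: 4, 7, 3, 6 → max 7
C regrets: 9, 4, 0, 8 → max 9
D regrets: 0, 0, 9, 12 → max 12
E regrets: 4, 4, 2, 0 → max 4
F regrets: 3, 0, 2, 13 → max 13
Smallest max regret = 4 → E.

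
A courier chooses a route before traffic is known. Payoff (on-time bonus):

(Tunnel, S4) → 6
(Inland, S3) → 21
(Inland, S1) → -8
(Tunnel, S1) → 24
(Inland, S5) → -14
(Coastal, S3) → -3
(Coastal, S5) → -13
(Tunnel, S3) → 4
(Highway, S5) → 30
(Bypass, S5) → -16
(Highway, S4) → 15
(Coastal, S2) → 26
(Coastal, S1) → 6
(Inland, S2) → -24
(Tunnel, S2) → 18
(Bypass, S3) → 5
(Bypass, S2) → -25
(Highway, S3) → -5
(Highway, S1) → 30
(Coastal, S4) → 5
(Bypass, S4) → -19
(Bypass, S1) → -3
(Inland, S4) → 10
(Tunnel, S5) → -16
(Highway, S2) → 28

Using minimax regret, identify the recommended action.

Highway

Column bests: S1=30, S2=28, S3=21, S4=15, S5=30.
Highway regrets: 0, 0, 26, 0, 0 → max 26
Inland regrets: 38, 52, 0, 5, 44 → max 52
Bypass regrets: 33, 53, 16, 34, 46 → max 53
Tunnel regrets: 6, 10, 17, 9, 46 → max 46
Coastal regrets: 24, 2, 24, 10, 43 → max 43
Smallest max regret = 26 → Highway.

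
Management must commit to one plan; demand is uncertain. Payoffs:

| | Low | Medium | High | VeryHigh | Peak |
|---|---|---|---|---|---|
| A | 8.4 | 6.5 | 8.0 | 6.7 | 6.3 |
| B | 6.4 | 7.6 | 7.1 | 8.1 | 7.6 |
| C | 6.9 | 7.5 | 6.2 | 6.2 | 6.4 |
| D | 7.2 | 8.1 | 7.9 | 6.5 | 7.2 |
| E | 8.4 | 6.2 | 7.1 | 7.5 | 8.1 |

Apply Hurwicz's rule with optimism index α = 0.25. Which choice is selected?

D

A: 0.25·8.4 + 0.75·6.3 = 6.825
B: 0.25·8.1 + 0.75·6.4 = 6.825
C: 0.25·7.5 + 0.75·6.2 = 6.525
D: 0.25·8.1 + 0.75·6.5 = 6.9
E: 0.25·8.4 + 0.75·6.2 = 6.75
Highest Hurwicz score = 6.9 → D.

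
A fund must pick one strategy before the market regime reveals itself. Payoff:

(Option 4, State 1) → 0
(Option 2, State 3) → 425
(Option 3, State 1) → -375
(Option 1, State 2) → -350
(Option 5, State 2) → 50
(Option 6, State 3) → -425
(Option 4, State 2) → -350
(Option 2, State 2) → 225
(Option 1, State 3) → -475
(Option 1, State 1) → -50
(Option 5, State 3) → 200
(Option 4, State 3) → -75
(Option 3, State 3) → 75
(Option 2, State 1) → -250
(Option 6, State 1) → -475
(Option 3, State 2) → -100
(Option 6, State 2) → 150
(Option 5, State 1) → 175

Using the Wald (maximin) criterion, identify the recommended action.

Option 5

Row minima: Option 1=-475, Option 2=-250, Option 3=-375, Option 4=-350, Option 5=50, Option 6=-475
Best worst-case = 50 → Option 5.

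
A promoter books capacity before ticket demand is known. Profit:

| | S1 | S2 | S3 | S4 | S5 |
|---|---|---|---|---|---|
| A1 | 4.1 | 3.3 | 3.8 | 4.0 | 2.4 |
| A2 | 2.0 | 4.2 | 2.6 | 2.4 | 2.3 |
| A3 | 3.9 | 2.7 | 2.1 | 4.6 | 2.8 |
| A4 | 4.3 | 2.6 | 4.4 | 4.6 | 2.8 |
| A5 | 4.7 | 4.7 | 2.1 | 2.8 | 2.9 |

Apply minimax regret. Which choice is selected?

Column bests: S1=4.7, S2=4.7, S3=4.4, S4=4.6, S5=2.9.
A1 regrets: 0.6, 1.4, 0.6, 0.6, 0.5 → max 1.4
A2 regrets: 2.7, 0.5, 1.8, 2.2, 0.6 → max 2.7
A3 regrets: 0.8, 2.0, 2.3, 0.0, 0.1 → max 2.3
A4 regrets: 0.4, 2.1, 0.0, 0.0, 0.1 → max 2.1
A5 regrets: 0.0, 0.0, 2.3, 1.8, 0.0 → max 2.3
Smallest max regret = 1.4 → A1.

A1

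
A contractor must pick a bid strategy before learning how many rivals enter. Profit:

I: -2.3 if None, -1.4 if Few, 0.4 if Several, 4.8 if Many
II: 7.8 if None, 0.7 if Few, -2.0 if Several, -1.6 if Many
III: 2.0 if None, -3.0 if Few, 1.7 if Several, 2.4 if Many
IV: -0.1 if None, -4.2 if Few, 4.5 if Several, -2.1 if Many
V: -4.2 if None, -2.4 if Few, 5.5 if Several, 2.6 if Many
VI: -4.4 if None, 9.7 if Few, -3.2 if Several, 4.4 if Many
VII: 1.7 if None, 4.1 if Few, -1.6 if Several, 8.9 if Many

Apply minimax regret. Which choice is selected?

Column bests: None=7.8, Few=9.7, Several=5.5, Many=8.9.
I regrets: 10.1, 11.1, 5.1, 4.1 → max 11.1
II regrets: 0.0, 9.0, 7.5, 10.5 → max 10.5
III regrets: 5.8, 12.7, 3.8, 6.5 → max 12.7
IV regrets: 7.9, 13.9, 1.0, 11.0 → max 13.9
V regrets: 12.0, 12.1, 0.0, 6.3 → max 12.1
VI regrets: 12.2, 0.0, 8.7, 4.5 → max 12.2
VII regrets: 6.1, 5.6, 7.1, 0.0 → max 7.1
Smallest max regret = 7.1 → VII.

VII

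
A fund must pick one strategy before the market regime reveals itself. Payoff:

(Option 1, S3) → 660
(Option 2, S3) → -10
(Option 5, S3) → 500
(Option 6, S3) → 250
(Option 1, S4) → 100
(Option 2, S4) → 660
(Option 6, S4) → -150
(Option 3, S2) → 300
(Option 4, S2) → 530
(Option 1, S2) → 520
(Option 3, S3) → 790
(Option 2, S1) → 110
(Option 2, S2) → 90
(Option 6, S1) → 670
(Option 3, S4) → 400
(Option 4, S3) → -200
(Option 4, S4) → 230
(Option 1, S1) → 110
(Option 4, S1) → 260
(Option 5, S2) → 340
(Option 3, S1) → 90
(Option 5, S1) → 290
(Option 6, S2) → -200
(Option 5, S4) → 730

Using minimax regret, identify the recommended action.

Column bests: S1=670, S2=530, S3=790, S4=730.
Option 1 regrets: 560, 10, 130, 630 → max 630
Option 2 regrets: 560, 440, 800, 70 → max 800
Option 3 regrets: 580, 230, 0, 330 → max 580
Option 4 regrets: 410, 0, 990, 500 → max 990
Option 5 regrets: 380, 190, 290, 0 → max 380
Option 6 regrets: 0, 730, 540, 880 → max 880
Smallest max regret = 380 → Option 5.

Option 5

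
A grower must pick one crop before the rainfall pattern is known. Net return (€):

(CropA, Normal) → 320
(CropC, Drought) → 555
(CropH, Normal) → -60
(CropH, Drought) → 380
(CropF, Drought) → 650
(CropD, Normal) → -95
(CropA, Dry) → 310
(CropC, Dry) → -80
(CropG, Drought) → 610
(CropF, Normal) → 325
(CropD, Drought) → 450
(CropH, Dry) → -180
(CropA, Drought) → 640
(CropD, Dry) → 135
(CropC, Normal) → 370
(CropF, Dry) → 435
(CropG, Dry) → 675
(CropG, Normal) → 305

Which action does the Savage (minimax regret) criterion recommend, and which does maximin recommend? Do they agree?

minimax regret → CropG; maximin → CropF (disagree)

Column bests: Drought=650, Dry=675, Normal=370.
CropC regrets: 95, 755, 0 → max 755
CropD regrets: 200, 540, 465 → max 540
CropF regrets: 0, 240, 45 → max 240
CropG regrets: 40, 0, 65 → max 65
CropA regrets: 10, 365, 50 → max 365
CropH regrets: 270, 855, 430 → max 855
Smallest max regret = 65 → CropG.
Row minima: CropC=-80, CropD=-95, CropF=325, CropG=305, CropA=310, CropH=-180
Best worst-case = 325 → CropF.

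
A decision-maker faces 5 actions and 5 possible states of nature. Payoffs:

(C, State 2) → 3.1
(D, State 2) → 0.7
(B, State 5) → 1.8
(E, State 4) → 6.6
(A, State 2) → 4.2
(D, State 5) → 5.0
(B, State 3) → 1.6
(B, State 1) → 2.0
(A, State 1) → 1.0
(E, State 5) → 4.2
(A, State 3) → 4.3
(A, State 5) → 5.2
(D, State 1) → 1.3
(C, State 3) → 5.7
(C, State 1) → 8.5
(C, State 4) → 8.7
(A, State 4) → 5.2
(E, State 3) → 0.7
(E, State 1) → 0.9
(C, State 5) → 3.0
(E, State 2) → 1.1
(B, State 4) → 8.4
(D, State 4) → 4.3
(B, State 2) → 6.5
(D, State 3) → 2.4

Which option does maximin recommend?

C

Row minima: A=1.0, B=1.6, C=3.0, D=0.7, E=0.7
Best worst-case = 3.0 → C.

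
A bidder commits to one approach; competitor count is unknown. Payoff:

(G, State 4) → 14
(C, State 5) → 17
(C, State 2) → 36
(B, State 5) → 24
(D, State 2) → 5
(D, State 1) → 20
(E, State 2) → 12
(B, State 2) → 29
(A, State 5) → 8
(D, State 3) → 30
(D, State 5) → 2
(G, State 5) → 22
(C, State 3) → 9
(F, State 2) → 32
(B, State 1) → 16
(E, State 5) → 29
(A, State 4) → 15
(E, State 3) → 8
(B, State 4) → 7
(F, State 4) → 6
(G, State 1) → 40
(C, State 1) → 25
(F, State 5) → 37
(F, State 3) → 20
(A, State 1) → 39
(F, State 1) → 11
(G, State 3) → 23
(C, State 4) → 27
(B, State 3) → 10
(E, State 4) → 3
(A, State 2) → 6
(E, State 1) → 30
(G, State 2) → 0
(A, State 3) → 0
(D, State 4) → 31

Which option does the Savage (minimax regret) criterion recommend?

C

Column bests: State 1=40, State 2=36, State 3=30, State 4=31, State 5=37.
A regrets: 1, 30, 30, 16, 29 → max 30
B regrets: 24, 7, 20, 24, 13 → max 24
C regrets: 15, 0, 21, 4, 20 → max 21
D regrets: 20, 31, 0, 0, 35 → max 35
E regrets: 10, 24, 22, 28, 8 → max 28
F regrets: 29, 4, 10, 25, 0 → max 29
G regrets: 0, 36, 7, 17, 15 → max 36
Smallest max regret = 21 → C.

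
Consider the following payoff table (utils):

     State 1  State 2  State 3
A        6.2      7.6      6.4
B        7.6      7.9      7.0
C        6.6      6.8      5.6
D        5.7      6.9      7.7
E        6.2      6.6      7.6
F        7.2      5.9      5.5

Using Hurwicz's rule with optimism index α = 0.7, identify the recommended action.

B

A: 0.7·7.6 + 0.3·6.2 = 7.18
B: 0.7·7.9 + 0.3·7.0 = 7.63
C: 0.7·6.8 + 0.3·5.6 = 6.44
D: 0.7·7.7 + 0.3·5.7 = 7.1
E: 0.7·7.6 + 0.3·6.2 = 7.18
F: 0.7·7.2 + 0.3·5.5 = 6.69
Highest Hurwicz score = 7.63 → B.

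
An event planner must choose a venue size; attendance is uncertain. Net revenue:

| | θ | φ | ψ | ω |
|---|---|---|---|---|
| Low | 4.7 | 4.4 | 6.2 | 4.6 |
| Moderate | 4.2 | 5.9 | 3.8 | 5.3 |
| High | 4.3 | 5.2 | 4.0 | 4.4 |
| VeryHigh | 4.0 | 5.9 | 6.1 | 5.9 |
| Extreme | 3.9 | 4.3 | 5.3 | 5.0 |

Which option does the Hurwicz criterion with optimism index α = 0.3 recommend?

Low: 0.3·6.2 + 0.7·4.4 = 4.94
Moderate: 0.3·5.9 + 0.7·3.8 = 4.43
High: 0.3·5.2 + 0.7·4.0 = 4.36
VeryHigh: 0.3·6.1 + 0.7·4.0 = 4.63
Extreme: 0.3·5.3 + 0.7·3.9 = 4.32
Highest Hurwicz score = 4.94 → Low.

Low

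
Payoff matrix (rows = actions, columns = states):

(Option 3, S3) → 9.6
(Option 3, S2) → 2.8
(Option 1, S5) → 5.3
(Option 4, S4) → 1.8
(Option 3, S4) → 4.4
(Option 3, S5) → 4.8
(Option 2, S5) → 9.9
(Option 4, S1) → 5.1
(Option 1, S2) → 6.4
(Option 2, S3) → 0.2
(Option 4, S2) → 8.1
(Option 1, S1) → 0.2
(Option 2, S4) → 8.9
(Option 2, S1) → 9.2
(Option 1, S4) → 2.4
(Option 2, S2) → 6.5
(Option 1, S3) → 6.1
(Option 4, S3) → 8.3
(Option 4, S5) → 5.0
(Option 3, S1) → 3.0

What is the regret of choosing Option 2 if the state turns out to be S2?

1.6

Best payoff under S2 is 8.1.
Regret = 8.1 − 6.5 = 1.6.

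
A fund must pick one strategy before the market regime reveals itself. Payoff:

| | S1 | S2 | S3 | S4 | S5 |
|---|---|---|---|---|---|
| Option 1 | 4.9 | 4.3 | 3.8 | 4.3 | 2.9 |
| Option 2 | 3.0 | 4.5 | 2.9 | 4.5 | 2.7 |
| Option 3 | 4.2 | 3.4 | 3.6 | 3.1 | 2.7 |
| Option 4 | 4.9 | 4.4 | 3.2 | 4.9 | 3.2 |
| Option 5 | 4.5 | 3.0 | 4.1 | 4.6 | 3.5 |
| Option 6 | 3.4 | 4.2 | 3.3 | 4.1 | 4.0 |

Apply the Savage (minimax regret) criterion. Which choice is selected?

Column bests: S1=4.9, S2=4.5, S3=4.1, S4=4.9, S5=4.0.
Option 1 regrets: 0.0, 0.2, 0.3, 0.6, 1.1 → max 1.1
Option 2 regrets: 1.9, 0.0, 1.2, 0.4, 1.3 → max 1.9
Option 3 regrets: 0.7, 1.1, 0.5, 1.8, 1.3 → max 1.8
Option 4 regrets: 0.0, 0.1, 0.9, 0.0, 0.8 → max 0.9
Option 5 regrets: 0.4, 1.5, 0.0, 0.3, 0.5 → max 1.5
Option 6 regrets: 1.5, 0.3, 0.8, 0.8, 0.0 → max 1.5
Smallest max regret = 0.9 → Option 4.

Option 4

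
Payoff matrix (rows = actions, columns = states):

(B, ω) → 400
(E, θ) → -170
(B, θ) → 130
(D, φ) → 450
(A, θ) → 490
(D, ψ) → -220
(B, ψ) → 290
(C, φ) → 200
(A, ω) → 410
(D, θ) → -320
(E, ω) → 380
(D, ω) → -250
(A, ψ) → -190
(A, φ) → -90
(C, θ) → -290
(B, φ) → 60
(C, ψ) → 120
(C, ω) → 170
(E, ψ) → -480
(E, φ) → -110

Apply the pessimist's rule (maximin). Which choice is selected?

B

Row minima: A=-190, B=60, C=-290, D=-320, E=-480
Best worst-case = 60 → B.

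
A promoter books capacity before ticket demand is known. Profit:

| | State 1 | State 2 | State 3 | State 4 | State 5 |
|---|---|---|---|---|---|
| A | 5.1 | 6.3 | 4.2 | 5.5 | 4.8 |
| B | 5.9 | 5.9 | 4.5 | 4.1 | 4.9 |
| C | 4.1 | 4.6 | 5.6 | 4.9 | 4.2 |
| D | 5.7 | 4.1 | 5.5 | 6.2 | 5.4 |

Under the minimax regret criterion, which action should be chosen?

Column bests: State 1=5.9, State 2=6.3, State 3=5.6, State 4=6.2, State 5=5.4.
A regrets: 0.8, 0.0, 1.4, 0.7, 0.6 → max 1.4
B regrets: 0.0, 0.4, 1.1, 2.1, 0.5 → max 2.1
C regrets: 1.8, 1.7, 0.0, 1.3, 1.2 → max 1.8
D regrets: 0.2, 2.2, 0.1, 0.0, 0.0 → max 2.2
Smallest max regret = 1.4 → A.

A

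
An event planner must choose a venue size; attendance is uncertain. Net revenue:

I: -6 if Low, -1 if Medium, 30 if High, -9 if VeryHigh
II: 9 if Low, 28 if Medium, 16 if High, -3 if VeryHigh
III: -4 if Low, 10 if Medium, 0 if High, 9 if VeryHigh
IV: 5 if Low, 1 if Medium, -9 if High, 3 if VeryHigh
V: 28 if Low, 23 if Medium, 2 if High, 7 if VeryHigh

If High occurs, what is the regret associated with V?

Best payoff under High is 30.
Regret = 30 − 2 = 28.

28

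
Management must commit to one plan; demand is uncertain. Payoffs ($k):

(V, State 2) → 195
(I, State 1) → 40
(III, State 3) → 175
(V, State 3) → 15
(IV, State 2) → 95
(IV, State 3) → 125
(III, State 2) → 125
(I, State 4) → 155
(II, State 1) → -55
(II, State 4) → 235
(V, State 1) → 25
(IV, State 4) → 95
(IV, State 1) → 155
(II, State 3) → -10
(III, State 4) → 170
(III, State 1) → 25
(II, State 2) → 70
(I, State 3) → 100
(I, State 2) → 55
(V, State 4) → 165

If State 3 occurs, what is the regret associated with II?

Best payoff under State 3 is 175.
Regret = 175 − (-10) = 185.

185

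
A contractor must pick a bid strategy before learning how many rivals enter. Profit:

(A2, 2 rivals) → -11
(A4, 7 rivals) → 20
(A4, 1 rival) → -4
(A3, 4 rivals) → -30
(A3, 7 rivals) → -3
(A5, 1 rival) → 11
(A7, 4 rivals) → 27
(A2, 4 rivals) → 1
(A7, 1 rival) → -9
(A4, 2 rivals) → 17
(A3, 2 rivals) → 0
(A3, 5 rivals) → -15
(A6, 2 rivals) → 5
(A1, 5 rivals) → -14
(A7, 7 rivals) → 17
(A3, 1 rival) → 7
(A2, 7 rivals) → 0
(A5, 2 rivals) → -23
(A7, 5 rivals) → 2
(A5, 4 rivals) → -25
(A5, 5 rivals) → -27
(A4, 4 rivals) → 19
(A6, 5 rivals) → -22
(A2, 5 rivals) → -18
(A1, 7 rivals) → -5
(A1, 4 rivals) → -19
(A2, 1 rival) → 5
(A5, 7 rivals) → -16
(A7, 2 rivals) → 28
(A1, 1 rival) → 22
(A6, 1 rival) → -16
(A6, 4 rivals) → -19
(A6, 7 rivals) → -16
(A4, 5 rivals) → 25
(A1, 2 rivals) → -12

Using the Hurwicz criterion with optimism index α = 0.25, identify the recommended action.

A4

A1: 0.25·22 + 0.75·(-19) = -8.75
A2: 0.25·5 + 0.75·(-18) = -12.25
A3: 0.25·7 + 0.75·(-30) = -20.75
A4: 0.25·25 + 0.75·(-4) = 3.25
A5: 0.25·11 + 0.75·(-27) = -17.5
A6: 0.25·5 + 0.75·(-22) = -15.25
A7: 0.25·28 + 0.75·(-9) = 0.25
Highest Hurwicz score = 3.25 → A4.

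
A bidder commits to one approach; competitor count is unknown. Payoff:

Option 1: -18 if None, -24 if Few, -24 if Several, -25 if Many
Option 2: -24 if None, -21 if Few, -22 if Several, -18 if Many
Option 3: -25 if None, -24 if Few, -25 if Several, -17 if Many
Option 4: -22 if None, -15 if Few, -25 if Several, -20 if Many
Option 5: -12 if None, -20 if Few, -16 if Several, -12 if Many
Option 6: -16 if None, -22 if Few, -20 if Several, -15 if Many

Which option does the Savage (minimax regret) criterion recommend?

Option 5

Column bests: None=-12, Few=-15, Several=-16, Many=-12.
Option 1 regrets: 6, 9, 8, 13 → max 13
Option 2 regrets: 12, 6, 6, 6 → max 12
Option 3 regrets: 13, 9, 9, 5 → max 13
Option 4 regrets: 10, 0, 9, 8 → max 10
Option 5 regrets: 0, 5, 0, 0 → max 5
Option 6 regrets: 4, 7, 4, 3 → max 7
Smallest max regret = 5 → Option 5.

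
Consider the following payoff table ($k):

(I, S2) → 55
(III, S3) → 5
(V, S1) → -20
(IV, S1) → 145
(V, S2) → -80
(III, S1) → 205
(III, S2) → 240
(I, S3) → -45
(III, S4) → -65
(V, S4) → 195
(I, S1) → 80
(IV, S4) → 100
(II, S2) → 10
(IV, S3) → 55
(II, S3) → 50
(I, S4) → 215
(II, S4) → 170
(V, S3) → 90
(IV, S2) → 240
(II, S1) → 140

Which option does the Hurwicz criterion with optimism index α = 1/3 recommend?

I: 1/3·215 + 2/3·(-45) = 125/3
II: 1/3·170 + 2/3·10 = 190/3
III: 1/3·240 + 2/3·(-65) = 110/3
IV: 1/3·240 + 2/3·55 = 350/3
V: 1/3·195 + 2/3·(-80) = 35/3
Highest Hurwicz score = 350/3 → IV.

IV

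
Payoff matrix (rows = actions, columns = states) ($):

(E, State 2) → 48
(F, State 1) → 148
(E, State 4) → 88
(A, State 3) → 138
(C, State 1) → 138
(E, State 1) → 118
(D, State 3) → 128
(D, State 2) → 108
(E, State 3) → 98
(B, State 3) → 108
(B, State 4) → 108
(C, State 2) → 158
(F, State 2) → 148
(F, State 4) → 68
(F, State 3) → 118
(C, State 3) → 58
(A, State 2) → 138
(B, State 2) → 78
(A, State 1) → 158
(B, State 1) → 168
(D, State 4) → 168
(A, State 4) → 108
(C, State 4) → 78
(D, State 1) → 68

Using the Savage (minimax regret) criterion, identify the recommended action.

A

Column bests: State 1=168, State 2=158, State 3=138, State 4=168.
A regrets: 10, 20, 0, 60 → max 60
B regrets: 0, 80, 30, 60 → max 80
C regrets: 30, 0, 80, 90 → max 90
D regrets: 100, 50, 10, 0 → max 100
E regrets: 50, 110, 40, 80 → max 110
F regrets: 20, 10, 20, 100 → max 100
Smallest max regret = 60 → A.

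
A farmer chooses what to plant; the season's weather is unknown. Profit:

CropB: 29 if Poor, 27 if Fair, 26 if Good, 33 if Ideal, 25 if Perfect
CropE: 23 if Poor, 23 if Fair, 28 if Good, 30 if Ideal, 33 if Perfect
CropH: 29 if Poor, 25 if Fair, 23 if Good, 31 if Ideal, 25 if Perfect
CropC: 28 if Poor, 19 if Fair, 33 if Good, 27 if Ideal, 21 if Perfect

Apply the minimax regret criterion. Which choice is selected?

CropE

Column bests: Poor=29, Fair=27, Good=33, Ideal=33, Perfect=33.
CropB regrets: 0, 0, 7, 0, 8 → max 8
CropE regrets: 6, 4, 5, 3, 0 → max 6
CropH regrets: 0, 2, 10, 2, 8 → max 10
CropC regrets: 1, 8, 0, 6, 12 → max 12
Smallest max regret = 6 → CropE.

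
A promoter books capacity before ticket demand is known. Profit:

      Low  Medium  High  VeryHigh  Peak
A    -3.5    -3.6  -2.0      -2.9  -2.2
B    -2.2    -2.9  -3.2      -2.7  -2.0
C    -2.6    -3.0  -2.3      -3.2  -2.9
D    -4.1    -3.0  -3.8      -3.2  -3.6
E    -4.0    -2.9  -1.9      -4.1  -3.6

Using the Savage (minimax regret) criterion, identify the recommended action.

C

Column bests: Low=-2.2, Medium=-2.9, High=-1.9, VeryHigh=-2.7, Peak=-2.0.
A regrets: 1.3, 0.7, 0.1, 0.2, 0.2 → max 1.3
B regrets: 0.0, 0.0, 1.3, 0.0, 0.0 → max 1.3
C regrets: 0.4, 0.1, 0.4, 0.5, 0.9 → max 0.9
D regrets: 1.9, 0.1, 1.9, 0.5, 1.6 → max 1.9
E regrets: 1.8, 0.0, 0.0, 1.4, 1.6 → max 1.8
Smallest max regret = 0.9 → C.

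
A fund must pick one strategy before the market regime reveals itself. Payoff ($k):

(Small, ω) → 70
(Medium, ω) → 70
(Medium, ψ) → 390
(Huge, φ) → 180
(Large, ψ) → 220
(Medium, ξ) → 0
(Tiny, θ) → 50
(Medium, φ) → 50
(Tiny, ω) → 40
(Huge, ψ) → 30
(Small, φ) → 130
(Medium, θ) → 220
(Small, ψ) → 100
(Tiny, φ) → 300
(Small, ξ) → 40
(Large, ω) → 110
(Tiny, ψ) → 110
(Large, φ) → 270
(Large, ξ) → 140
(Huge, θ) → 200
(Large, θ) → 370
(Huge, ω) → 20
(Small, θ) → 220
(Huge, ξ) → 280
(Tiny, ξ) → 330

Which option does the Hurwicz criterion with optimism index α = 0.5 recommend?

Large

Tiny: 0.5·330 + 0.5·40 = 185
Small: 0.5·220 + 0.5·40 = 130
Medium: 0.5·390 + 0.5·0 = 195
Large: 0.5·370 + 0.5·110 = 240
Huge: 0.5·280 + 0.5·20 = 150
Highest Hurwicz score = 240 → Large.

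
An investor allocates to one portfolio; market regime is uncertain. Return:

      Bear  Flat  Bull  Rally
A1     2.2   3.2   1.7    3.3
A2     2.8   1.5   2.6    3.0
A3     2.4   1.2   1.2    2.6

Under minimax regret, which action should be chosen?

A1

Column bests: Bear=2.8, Flat=3.2, Bull=2.6, Rally=3.3.
A1 regrets: 0.6, 0.0, 0.9, 0.0 → max 0.9
A2 regrets: 0.0, 1.7, 0.0, 0.3 → max 1.7
A3 regrets: 0.4, 2.0, 1.4, 0.7 → max 2.0
Smallest max regret = 0.9 → A1.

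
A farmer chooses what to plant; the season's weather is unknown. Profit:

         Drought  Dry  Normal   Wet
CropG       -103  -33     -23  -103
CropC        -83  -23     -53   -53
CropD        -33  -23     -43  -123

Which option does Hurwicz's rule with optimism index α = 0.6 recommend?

CropC

CropG: 0.6·(-23) + 0.4·(-103) = -55
CropC: 0.6·(-23) + 0.4·(-83) = -47
CropD: 0.6·(-23) + 0.4·(-123) = -63
Highest Hurwicz score = -47 → CropC.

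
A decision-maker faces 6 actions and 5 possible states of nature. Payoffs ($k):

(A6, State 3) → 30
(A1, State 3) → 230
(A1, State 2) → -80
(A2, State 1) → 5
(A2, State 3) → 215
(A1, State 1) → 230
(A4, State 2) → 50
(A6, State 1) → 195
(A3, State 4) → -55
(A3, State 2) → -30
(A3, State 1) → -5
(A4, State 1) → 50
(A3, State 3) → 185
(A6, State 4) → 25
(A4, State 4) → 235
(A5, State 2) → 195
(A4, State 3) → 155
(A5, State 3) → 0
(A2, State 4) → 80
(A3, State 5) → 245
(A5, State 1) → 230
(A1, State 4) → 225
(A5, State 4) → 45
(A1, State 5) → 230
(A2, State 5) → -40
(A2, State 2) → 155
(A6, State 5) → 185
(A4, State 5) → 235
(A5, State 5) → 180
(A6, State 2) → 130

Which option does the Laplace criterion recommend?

Row averages: A1=167, A2=83, A3=68, A4=145, A5=130, A6=113
Highest average = 167 → A1.

A1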